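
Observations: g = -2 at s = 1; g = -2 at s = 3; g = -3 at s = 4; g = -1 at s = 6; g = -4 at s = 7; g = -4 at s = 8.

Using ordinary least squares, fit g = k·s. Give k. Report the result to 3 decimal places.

k = -0.491

From the data, Σs·s = 175.
For Mᵀg: Σs·g = -86.
k = (-86)/175 = -0.491429.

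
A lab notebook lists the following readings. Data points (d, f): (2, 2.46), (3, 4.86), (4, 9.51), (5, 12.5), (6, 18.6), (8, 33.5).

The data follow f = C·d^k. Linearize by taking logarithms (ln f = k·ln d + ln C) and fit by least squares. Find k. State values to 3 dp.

Let Y = ln f. Fitting Y = k·ln d + ln C by least squares:
XᵀX = [[13.7340, 8.6587]; [8.6587, 6]], rhs = [22.0880, 13.6940]ᵀ  (here Σln d = 8.6587, Σ(ln d)² = 13.7340, Σln f = 13.6940, Σln d·ln f = 22.0880).
Slope k = (n·Σln d·ln f − Σln d·Σln f)/(n·Σ(ln d)² − (Σln d)²) = (6·22.0880 − 8.6587·13.6940)/7.4309 = 1.87807; ln C = (Σln f − k·Σln d)/n = -0.42794.

k = 1.878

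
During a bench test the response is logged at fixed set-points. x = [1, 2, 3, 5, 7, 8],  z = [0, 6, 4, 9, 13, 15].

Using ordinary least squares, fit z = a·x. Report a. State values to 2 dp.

a = 1.84

Normal-equation sums: Σx·x = 152.
And Σx·z = 280.
Normal equations: [[152]]·[a]ᵀ = [280]ᵀ.
Hence a = 280 / 152 ≈ 1.84211.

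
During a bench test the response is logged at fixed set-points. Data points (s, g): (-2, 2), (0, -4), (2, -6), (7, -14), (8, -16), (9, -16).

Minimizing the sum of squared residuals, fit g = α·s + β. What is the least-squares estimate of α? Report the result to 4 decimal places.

α = -1.6038

Normal-equation sums: Σs·s = 202, Σs = 24, Σ1 = 6.
For Xᵀg: Σs·g = -386, Σg = -54.
Normal equations: [[202, 24]; [24, 6]]·[α, β]ᵀ = [-386, -54]ᵀ.
Δ = 202·6 − 24² = 636.
α = ((-386)·6 − 24·(-54))/636 = -85/53; β = (202·(-54) − 24·(-386))/636 = -137/53.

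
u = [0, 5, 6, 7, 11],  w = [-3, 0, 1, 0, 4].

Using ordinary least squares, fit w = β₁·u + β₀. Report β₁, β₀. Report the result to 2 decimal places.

β₁ = 0.61, β₀ = -3.15

Normal-equation sums: Σu·u = 231, Σu = 29, Σ1 = 5.
Moment sums: Σu·w = 50, Σw = 2.
So AᵀA·[β₁, β₀]ᵀ = Aᵀw: [[231, 29]; [29, 5]]·[β₁, β₀]ᵀ = [50, 2]ᵀ.
Eliminating β₀: 5·(row 1) − 29·(row 2) gives 314·β₁ = 5·50 − 29·2 = 192, so β₁ = 96/157.
Then β₀ = (2 − 29·(96/157))/5 = -494/157.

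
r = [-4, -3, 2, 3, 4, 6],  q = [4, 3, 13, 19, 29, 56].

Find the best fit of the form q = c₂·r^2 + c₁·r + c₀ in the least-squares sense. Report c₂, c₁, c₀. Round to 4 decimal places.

From the data, Σr^2·r^2 = 1986, Σr^2·r = 224, Σr^2 = 90, Σr·r = 90, Σr = 8, Σ1 = 6.
Right-hand side: Σr^2·q = 2794, Σr·q = 510, Σq = 124.
Normal equations: [[1986, 224, 90]; [224, 90, 8]; [90, 8, 6]]·[c₂, c₁, c₀]ᵀ = [2794, 510, 124]ᵀ.
Row-reducing yields c₂ = 9563/9910, c₁ = 15259/4955, c₀ = 20671/9910.

c₂ = 0.9650, c₁ = 3.0795, c₀ = 2.0859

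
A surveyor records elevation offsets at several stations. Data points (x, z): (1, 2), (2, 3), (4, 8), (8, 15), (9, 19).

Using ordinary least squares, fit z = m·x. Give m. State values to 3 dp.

m = 1.994

AᵀA·[m]ᵀ = Aᵀz reads: 166·m = 331.
(Σx·x = 166, Σx·z = 331.)
m = 331/166 = 1.99398.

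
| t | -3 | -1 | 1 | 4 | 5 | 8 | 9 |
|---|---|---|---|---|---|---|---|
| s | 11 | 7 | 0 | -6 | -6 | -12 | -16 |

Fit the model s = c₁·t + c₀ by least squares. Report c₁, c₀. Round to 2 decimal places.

XᵀX·[c₁, c₀]ᵀ = Xᵀs reads: 197·c₁ + 23·c₀ = -334;  23·c₁ + 7·c₀ = -22.
(Σt·t = 197, Σt = 23, Σ1 = 7, Σt·s = -334, Σs = -22.)
det = 197·7 − 23² = 850.
c₁ = ((-334)·7 − 23·(-22))/850 = -916/425; c₀ = (197·(-22) − 23·(-334))/850 = 1674/425.

c₁ = -2.16, c₀ = 3.94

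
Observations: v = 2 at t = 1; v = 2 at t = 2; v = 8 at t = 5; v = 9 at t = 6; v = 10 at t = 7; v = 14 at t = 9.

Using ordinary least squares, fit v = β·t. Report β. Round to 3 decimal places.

β = 1.510

Normal-equation sums: Σt·t = 196.
For Aᵀv: Σt·v = 296.
So AᵀA·[β]ᵀ = Aᵀv: [[196]]·[β]ᵀ = [296]ᵀ.
Hence β = 296 / 196 ≈ 1.5102.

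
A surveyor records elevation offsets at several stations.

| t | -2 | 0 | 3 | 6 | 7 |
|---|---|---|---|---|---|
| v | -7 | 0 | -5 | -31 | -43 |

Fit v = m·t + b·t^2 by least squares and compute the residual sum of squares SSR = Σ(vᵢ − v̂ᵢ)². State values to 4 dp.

SSR = 0.5496

Sums needed: Σt·t = 98, Σt·t^2 = 578, Σt^2·t^2 = 3794.
Moment sums: Σt·v = -488, Σt^2·v = -3296.
Normal equations: [[98, 578]; [578, 3794]]·[m, b]ᵀ = [-488, -3296]ᵀ.
Δ = 98·3794 − 578² = 37728.
m = ((-488)·3794 − 578·(-3296))/37728 = 1117/786; b = (98·(-3296) − 578·(-488))/37728 = -853/786.
Residuals: 24/131, 0, 66/131, -60/131, 30/131; SSR = 72/131.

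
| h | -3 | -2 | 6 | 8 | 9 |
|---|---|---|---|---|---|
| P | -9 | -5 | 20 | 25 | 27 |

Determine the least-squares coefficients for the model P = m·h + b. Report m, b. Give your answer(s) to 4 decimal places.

The normal equations are: 194·m + 18·b = 600;  18·m + 5·b = 58.
Eliminating b: 5·(row 1) − 18·(row 2) gives 646·m = 5·600 − 18·58 = 1956, so m = 978/323.
Then b = (58 − 18·(978/323))/5 = 226/323.

m = 3.0279, b = 0.6997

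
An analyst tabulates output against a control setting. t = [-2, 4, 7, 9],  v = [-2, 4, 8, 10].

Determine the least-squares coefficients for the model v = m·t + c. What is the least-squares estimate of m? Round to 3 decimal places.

m = 1.101

Forming AᵀA = [[150, 18]; [18, 4]] and Aᵀv = [166, 20]ᵀ gives AᵀA·[m, c]ᵀ = Aᵀv.
Δ = 150·4 − 18² = 276.
m = (166·4 − 18·20)/276 = 76/69; c = (150·20 − 18·166)/276 = 1/23.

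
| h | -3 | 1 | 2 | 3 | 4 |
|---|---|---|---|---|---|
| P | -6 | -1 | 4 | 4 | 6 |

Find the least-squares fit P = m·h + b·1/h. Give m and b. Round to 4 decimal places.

The normal system AᵀA·[m, b]ᵀ = AᵀP is [[39, 5]; [5, 221/144]]·[m, b]ᵀ = [61, 35/6]ᵀ.
Δ = 39·(221/144) − 5² = 1673/48.
m = (61·(221/144) − 5·(35/6))/(1673/48) = 9281/5019; b = (39·(35/6) − 5·61)/(1673/48) = -3720/1673.

m = 1.8492, b = -2.2236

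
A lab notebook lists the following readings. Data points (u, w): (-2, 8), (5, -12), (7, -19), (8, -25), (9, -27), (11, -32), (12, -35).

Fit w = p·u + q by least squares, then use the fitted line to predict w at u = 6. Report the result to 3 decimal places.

The normal equations are: 488·p + 50·q = -1424;  50·p + 7·q = -142.
det = 488·7 − 50² = 916.
p = ((-1424)·7 − 50·(-142))/916 = -717/229; q = (488·(-142) − 50·(-1424))/916 = 476/229.
At u = 6: ŵ = (-717/229)·(6) + (476/229)·(1) = -3826/229.

ŵ = -16.707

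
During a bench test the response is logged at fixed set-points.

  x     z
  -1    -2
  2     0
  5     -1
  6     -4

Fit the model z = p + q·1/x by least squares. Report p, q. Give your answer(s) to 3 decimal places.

Forming AᵀA = [[4, -2/15]; [-2/15, 593/450]] and Aᵀz = [-7, 17/15]ᵀ gives AᵀA·[p, q]ᵀ = Aᵀz.
Eliminating q: (593/450)·(row 1) − (-2/15)·(row 2) gives (394/75)·p = (593/450)·(-7) − (-2/15)·(17/15) = -1361/150, so p = -1361/788.
Then q = ((17/15) − (-2/15)·(-1361/788))/(593/450) = 135/197.

p = -1.727, q = 0.685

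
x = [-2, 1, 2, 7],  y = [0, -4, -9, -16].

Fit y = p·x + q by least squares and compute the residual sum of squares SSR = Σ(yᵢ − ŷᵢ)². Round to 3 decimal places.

SSR = 5.226

Setting ∂/∂p … = 0 gives: 58·p + 8·q = -134;  8·p + 4·q = -29.
Eliminating q: 4·(row 1) − 8·(row 2) gives 168·p = 4·(-134) − 8·(-29) = -304, so p = -38/21.
Then q = ((-29) − 8·(-38/21))/4 = -305/84.
Residuals: 1/84, 121/84, -7/4, 25/84; SSR = 439/84.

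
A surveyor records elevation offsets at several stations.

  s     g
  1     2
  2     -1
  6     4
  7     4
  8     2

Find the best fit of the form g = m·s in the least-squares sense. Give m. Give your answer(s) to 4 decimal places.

m = 0.4416

From the data, Σs·s = 154.
And Σs·g = 68.
MᵀM·[m]ᵀ = Mᵀg becomes [[154]]·[m]ᵀ = [68]ᵀ.
m = 68/154 = 0.441558.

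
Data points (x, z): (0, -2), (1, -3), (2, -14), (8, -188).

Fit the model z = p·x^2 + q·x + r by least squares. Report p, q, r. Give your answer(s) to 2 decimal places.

Sums needed: Σx^2·x^2 = 4113, Σx^2·x = 521, Σx^2 = 69, Σx·x = 69, Σx = 11, Σ1 = 4.
For Aᵀz: Σx^2·z = -12091, Σx·z = -1535, Σz = -207.
Solving the 3×3 system (Gaussian elimination) gives p = -2051/706, q = -313/3530, r = -2459/1765.

p = -2.91, q = -0.09, r = -1.39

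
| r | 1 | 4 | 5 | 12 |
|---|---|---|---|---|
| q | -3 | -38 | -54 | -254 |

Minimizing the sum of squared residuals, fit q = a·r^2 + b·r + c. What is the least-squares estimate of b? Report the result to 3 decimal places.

b = -4.319

The normal system AᵀA·[a, b, c]ᵀ = Aᵀq is [[21618, 1918, 186]; [1918, 186, 22]; [186, 22, 4]]·[a, b, c]ᵀ = [-38537, -3473, -349]ᵀ.
Solving the 3×3 system (Gaussian elimination) gives a = -5967/4196, b = -90617/20980, c = 13804/5245.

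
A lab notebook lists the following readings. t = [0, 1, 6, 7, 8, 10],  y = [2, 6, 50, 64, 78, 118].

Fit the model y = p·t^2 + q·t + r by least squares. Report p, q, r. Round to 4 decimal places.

p = 0.9166, q = 2.3313, r = 2.3754

With design matrix A, AᵀA = [[17794, 2072, 250]; [2072, 250, 32]; [250, 32, 6]] and Aᵀy = [21734, 2558, 318]ᵀ.
Row-reducing yields p = 2725/2973, q = 6931/2973, r = 2354/991.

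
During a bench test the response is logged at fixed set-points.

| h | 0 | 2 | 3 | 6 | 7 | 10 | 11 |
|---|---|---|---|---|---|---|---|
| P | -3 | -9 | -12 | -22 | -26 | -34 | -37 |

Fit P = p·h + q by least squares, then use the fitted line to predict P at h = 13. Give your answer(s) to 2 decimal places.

P̂ = -43.67

Entries of XᵀX: Σh·h = 319, Σh = 39, Σ1 = 7.
For XᵀP: Σh·P = -1115, ΣP = -143.
Eliminating q: 7·(row 1) − 39·(row 2) gives 712·p = 7·(-1115) − 39·(-143) = -2228, so p = -557/178.
Then q = ((-143) − 39·(-557/178))/7 = -533/178.
At h = 13: P̂ = (-557/178)·(13) + (-533/178)·(1) = -3887/89.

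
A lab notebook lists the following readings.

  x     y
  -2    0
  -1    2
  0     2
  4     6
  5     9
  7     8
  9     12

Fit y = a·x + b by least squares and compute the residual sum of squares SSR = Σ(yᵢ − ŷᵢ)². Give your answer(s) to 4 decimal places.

SSR = 5.6912

The normal system AᵀA·[a, b]ᵀ = Aᵀy is [[176, 22]; [22, 7]]·[a, b]ᵀ = [231, 39]ᵀ.
Determinant 176·7 − 22² = 748.
a = (231·7 − 22·39)/748 = 69/68; b = (176·39 − 22·231)/748 = 81/34.
Residuals: -6/17, 43/68, -13/34, -15/34, 105/68, -101/68, 33/68; SSR = 387/68.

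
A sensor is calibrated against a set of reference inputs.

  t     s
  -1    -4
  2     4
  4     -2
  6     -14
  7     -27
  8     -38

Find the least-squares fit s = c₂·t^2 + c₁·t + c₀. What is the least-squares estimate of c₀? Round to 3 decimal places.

c₀ = 0.792

Sums needed: Σt^2·t^2 = 8066, Σt^2·t = 1142, Σt^2 = 170, Σt·t = 170, Σt = 26, Σ1 = 6.
And Σt^2·s = -4279, Σt·s = -573, Σs = -81.
So XᵀX·[c₂, c₁, c₀]ᵀ = Xᵀs: [[8066, 1142, 170]; [1142, 170, 26]; [170, 26, 6]]·[c₂, c₁, c₀]ᵀ = [-4279, -573, -81]ᵀ.
Row-reducing yields c₂ = -4456/4125, c₁ = 31061/8250, c₀ = 99/125.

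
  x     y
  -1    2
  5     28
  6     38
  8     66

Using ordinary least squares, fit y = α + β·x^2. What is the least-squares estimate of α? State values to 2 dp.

Compute the Gram sums: Σ1 = 4, Σx^2 = 126, Σx^2·x^2 = 6018.
Right-hand side: Σy = 134, Σx^2·y = 6294.
So MᵀM·[α, β]ᵀ = Mᵀy: [[4, 126]; [126, 6018]]·[α, β]ᵀ = [134, 6294]ᵀ.
det = 4·6018 − 126² = 8196.
α = (134·6018 − 126·6294)/8196 = 1114/683; β = (4·6294 − 126·134)/8196 = 691/683.

α = 1.63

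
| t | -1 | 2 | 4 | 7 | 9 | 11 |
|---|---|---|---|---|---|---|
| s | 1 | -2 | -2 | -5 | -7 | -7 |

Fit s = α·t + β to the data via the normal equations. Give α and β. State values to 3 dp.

The normal system MᵀM·[α, β]ᵀ = Mᵀs is [[272, 32]; [32, 6]]·[α, β]ᵀ = [-188, -22]ᵀ.
Δ = 272·6 − 32² = 608.
α = ((-188)·6 − 32·(-22))/608 = -53/76; β = (272·(-22) − 32·(-188))/608 = 1/19.

α = -0.697, β = 0.053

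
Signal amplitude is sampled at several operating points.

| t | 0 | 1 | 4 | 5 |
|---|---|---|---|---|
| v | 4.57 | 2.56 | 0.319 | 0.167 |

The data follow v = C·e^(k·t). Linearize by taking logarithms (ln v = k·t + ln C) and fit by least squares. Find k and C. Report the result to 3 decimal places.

k = -0.670, C = 4.749

With ln vᵢ as the transformed response and tᵢ as the regressor:
Over the data: Σt = 10.0000, Σ(t)² = 42.0000, Σln v = -0.4728, Σt·ln v = -12.5791.
Normal system: [[42.0000, 10.0000]; [10.0000, 4]]·[k, ln C]ᵀ = [-12.5791, -0.4728]ᵀ.
Δ = 42.0000·4 − (10.0000)² = 68.0000; k = (-12.5791·4 − 10.0000·-0.4728)/68.0000 = -0.67041, ln C = (42.0000·-0.4728 − 10.0000·-12.5791)/68.0000 = 1.55783, so C = exp(1.55783) = 4.74853.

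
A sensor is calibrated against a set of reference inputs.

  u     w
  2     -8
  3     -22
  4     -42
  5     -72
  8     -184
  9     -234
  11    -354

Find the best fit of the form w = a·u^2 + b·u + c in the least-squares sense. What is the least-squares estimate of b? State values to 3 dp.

b = 0.280

From the data, Σu^2·u^2 = 26276, Σu^2·u = 2796, Σu^2 = 320, Σu·u = 320, Σu = 42, Σ1 = 7.
Right-hand side: Σu^2·w = -76266, Σu·w = -8082, Σw = -916.
AᵀA·[a, b, c]ᵀ = Aᵀw becomes [[26276, 2796, 320]; [2796, 320, 42]; [320, 42, 7]]·[a, b, c]ᵀ = [-76266, -8082, -916]ᵀ.
Solving the 3×3 system (Gaussian elimination) gives a = -32069/10784, b = 3015/10784, c = 18379/5392.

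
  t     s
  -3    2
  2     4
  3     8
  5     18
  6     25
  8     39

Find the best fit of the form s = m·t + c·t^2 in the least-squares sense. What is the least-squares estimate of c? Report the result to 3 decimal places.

Compute the Gram sums: Σt·t = 147, Σt·t^2 = 861, Σt^2·t^2 = 6195.
For Aᵀs: Σt·s = 578, Σt^2·s = 3952.
Δ = 147·6195 − 861² = 169344.
m = (578·6195 − 861·3952)/169344 = 471/448; c = (147·3952 − 861·578)/169344 = 661/1344.

c = 0.492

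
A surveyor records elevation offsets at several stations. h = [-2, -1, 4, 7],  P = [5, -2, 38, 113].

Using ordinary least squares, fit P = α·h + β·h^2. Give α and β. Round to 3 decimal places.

α = 1.644, β = 2.060

The normal equations are: 70·α + 398·β = 935;  398·α + 2674·β = 6163.
Determinant 70·2674 − 398² = 28776.
α = (935·2674 − 398·6163)/28776 = 3943/2398; β = (70·6163 − 398·935)/28776 = 2470/1199.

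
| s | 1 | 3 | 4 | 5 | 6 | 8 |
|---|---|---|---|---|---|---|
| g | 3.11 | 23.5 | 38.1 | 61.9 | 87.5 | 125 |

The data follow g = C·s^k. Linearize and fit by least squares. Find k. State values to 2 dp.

k = 1.81

Let Y = ln g. Fitting Y = k·ln s + ln C by least squares:
Over the data: Σln s = 7.9655, Σ(ln s)² = 13.2535, Σln g = 21.3573, Σln s·ln g = 33.2068.
Normal system: [[13.2535, 7.9655]; [7.9655, 6]]·[k, ln C]ᵀ = [33.2068, 21.3573]ᵀ.
Slope k = (n·Σln s·ln g − Σln s·Σln g)/(n·Σ(ln s)² − (Σln s)²) = (6·33.2068 − 7.9655·21.3573)/16.0713 = 1.81181; ln C = (Σln g − k·Σln s)/n = 1.15420.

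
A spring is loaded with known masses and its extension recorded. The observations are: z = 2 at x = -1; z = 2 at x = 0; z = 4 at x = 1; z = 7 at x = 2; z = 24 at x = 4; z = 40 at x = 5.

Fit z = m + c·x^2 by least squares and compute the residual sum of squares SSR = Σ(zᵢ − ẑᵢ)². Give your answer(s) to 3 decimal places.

SSR = 5.692

Compute the Gram sums: Σ1 = 6, Σx^2 = 47, Σx^2·x^2 = 899.
Moment sums: Σz = 79, Σx^2·z = 1418.
Δ = 6·899 − 47² = 3185.
m = (79·899 − 47·1418)/3185 = 125/91; c = (6·1418 − 47·79)/3185 = 137/91.
Residuals: -80/91, 57/91, 102/91, -36/91, -19/13, 90/91; SSR = 74/13.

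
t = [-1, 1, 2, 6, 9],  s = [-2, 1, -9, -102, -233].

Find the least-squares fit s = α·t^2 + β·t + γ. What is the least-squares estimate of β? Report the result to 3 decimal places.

Entries of XᵀX: Σt^2·t^2 = 7875, Σt^2·t = 953, Σt^2 = 123, Σt·t = 123, Σt = 17, Σ1 = 5.
And Σt^2·s = -22582, Σt·s = -2724, Σs = -345.
Normal equations: [[7875, 953, 123]; [953, 123, 17]; [123, 17, 5]]·[α, β, γ]ᵀ = [-22582, -2724, -345]ᵀ.
Solving the 3×3 system (Gaussian elimination) gives α = -111899/37696, β = 21121/37696, γ = 9985/4712.

β = 0.560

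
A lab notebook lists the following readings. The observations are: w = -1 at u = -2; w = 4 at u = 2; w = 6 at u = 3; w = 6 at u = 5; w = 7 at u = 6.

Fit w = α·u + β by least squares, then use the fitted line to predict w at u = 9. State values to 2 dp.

With design matrix X, XᵀX = [[78, 14]; [14, 5]] and Xᵀw = [100, 22]ᵀ.
Δ = 78·5 − 14² = 194.
α = (100·5 − 14·22)/194 = 96/97; β = (78·22 − 14·100)/194 = 158/97.
At u = 9: ŵ = (96/97)·(9) + (158/97)·(1) = 1022/97.

ŵ = 10.54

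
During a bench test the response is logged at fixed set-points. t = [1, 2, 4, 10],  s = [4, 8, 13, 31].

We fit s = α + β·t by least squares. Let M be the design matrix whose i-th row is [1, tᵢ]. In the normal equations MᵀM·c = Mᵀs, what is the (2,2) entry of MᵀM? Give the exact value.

Row 2 ↔ basis t, column 2 ↔ basis t, so (MᵀM)_{2,2} = Σᵢ (t)·(t) = (1)·(1) + (2)·(2) + (4)·(4) + (10)·(10) = 121.

121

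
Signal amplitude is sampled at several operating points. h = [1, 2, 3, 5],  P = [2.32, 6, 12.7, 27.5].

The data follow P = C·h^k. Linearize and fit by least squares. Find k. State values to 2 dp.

k = 1.55

Linearized form: ln P = k·ln h + ln C. From the 4 transformed points,
Σln h = 3.4012, Σ(ln h)² = 4.2777, Σln P = 8.4891, Σln h·ln P = 9.3682.
Equations: 4.2777·k + 3.4012·ln C = 9.3682;  3.4012·k + 4·ln C = 8.4891.
Slope k = (n·Σln h·ln P − Σln h·Σln P)/(n·Σ(ln h)² − (Σln h)²) = (4·9.3682 − 3.4012·8.4891)/5.5426 = 1.55152; ln C = (Σln P − k·Σln h)/n = 0.80302.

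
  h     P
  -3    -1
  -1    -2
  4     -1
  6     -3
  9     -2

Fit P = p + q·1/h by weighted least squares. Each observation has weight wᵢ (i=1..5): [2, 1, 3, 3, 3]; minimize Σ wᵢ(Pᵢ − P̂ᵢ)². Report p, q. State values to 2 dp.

p = -1.84, q = -0.26

The normal system XᵀWX·[p, q]ᵀ = XᵀWP is [[12, -1/12]; [-1/12, 661/432]]·[p, q]ᵀ = [-22, -1/4]ᵀ.
Δ = 12·(661/432) − (-1/12)² = 881/48.
p = ((-22)·(661/432) − (-1/12)·(-1/4))/(881/48) = -14551/7929; q = (12·(-1/4) − (-1/12)·(-22))/(881/48) = -232/881.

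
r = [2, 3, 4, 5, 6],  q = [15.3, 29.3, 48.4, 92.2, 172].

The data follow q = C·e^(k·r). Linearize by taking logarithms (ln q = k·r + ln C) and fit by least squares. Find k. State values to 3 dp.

With ln qᵢ as the transformed response and rᵢ as the regressor:
Over the data: Σr = 20.0000, Σ(r)² = 90.0000, Σln q = 19.6564, Σr·ln q = 84.6112.
Normal system: [[90.0000, 20.0000]; [20.0000, 5]]·[k, ln C]ᵀ = [84.6112, 19.6564]ᵀ.
Δ = 90.0000·5 − (20.0000)² = 50.0000; k = (84.6112·5 − 20.0000·19.6564)/50.0000 = 0.59857, ln C = (90.0000·19.6564 − 20.0000·84.6112)/50.0000 = 1.53702.

k = 0.599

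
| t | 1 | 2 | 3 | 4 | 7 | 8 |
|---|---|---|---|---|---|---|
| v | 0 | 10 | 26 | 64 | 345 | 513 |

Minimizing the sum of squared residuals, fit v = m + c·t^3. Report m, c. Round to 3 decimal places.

Sums needed: Σ1 = 6, Σt^3 = 955, Σt^3·t^3 = 384683.
Right-hand side: Σv = 958, Σt^3·v = 385869.
Eliminating c: 384683·(row 1) − 955·(row 2) gives 1396073·m = 384683·958 − 955·385869 = 21419, so m = 21419/1396073.
Then c = (385869 − 955·(21419/1396073))/384683 = 1400324/1396073.

m = 0.015, c = 1.003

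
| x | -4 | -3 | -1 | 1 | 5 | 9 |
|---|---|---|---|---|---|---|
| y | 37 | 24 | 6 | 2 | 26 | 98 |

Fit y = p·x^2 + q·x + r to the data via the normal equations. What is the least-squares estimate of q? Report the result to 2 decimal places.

q = -2.67

Normal-equation sums: Σx^2·x^2 = 7525, Σx^2·x = 763, Σx^2 = 133, Σx·x = 133, Σx = 7, Σ1 = 6.
Moment sums: Σx^2·y = 9404, Σx·y = 788, Σy = 193.
AᵀA·[p, q, r]ᵀ = Aᵀy becomes [[7525, 763, 133]; [763, 133, 7]; [133, 7, 6]]·[p, q, r]ᵀ = [9404, 788, 193]ᵀ.
Inverting the 3×3 Gram matrix, [p, q, r]ᵀ = [21269/14420, -38547/14420, 1334/515]ᵀ.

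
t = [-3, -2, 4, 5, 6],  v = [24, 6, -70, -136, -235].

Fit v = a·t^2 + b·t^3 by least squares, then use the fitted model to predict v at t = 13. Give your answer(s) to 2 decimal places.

From the data, Σt^2·t^2 = 2274, Σt^2·t^3 = 11650, Σt^3·t^3 = 67170.
Moment sums: Σt^2·v = -12740, Σt^3·v = -72936.
AᵀA·[a, b]ᵀ = Aᵀv becomes [[2274, 11650]; [11650, 67170]]·[a, b]ᵀ = [-12740, -72936]ᵀ.
det = 2274·67170 − 11650² = 17022080.
a = ((-12740)·67170 − 11650·(-72936))/17022080 = -151035/425552; b = (2274·(-72936) − 11650·(-12740))/17022080 = -2179433/2127760.
At t = 13: v̂ = (-151035/425552)·(169) + (-2179433/2127760)·(2197) = -1228959719/531940.

v̂ = -2310.34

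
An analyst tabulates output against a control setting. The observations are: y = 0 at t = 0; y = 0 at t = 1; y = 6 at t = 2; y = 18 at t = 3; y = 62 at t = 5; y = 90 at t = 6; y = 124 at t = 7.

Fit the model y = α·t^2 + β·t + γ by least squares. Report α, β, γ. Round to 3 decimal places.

With design matrix X, XᵀX = [[4420, 720, 124]; [720, 124, 24]; [124, 24, 7]] and Xᵀy = [11052, 1784, 300]ᵀ.
Inverting the 3×3 Gram matrix, [α, β, γ]ᵀ = [2421/847, -1774/847, -72/121]ᵀ.

α = 2.858, β = -2.094, γ = -0.595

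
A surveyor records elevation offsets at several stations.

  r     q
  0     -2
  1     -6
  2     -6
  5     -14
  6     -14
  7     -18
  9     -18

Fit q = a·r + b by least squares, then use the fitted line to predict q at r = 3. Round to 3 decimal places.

q̂ = -8.746

XᵀX·[a, b]ᵀ = Xᵀq reads: 196·a + 30·b = -460;  30·a + 7·b = -78.
Eliminating b: 7·(row 1) − 30·(row 2) gives 472·a = 7·(-460) − 30·(-78) = -880, so a = -110/59.
Then b = ((-78) − 30·(-110/59))/7 = -186/59.
At r = 3: q̂ = (-110/59)·(3) + (-186/59)·(1) = -516/59.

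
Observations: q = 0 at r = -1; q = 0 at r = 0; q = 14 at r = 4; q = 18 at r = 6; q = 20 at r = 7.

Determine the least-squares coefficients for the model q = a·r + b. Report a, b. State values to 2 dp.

a = 2.71, b = 1.73

Normal-equation sums: Σr·r = 102, Σr = 16, Σ1 = 5.
Moment sums: Σr·q = 304, Σq = 52.
Determinant 102·5 − 16² = 254.
a = (304·5 − 16·52)/254 = 344/127; b = (102·52 − 16·304)/254 = 220/127.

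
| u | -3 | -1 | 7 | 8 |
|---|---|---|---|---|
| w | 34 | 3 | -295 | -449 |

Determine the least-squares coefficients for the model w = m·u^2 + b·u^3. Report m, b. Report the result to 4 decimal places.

Sums needed: Σu^2·u^2 = 6579, Σu^2·u^3 = 49331, Σu^3·u^3 = 380523.
Right-hand side: Σu^2·w = -42882, Σu^3·w = -331994.
AᵀA·[m, b]ᵀ = Aᵀw becomes [[6579, 49331]; [49331, 380523]]·[m, b]ᵀ = [-42882, -331994]ᵀ.
det = 6579·380523 − 49331² = 69913256.
m = ((-42882)·380523 − 49331·(-331994))/69913256 = 7501091/8739157; b = (6579·(-331994) − 49331·(-42882))/69913256 = -8597073/8739157.

m = 0.8583, b = -0.9837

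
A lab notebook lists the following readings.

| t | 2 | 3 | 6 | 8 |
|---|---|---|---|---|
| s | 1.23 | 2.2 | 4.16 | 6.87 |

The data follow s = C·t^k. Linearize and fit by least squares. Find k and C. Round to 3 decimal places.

Let Y = ln s. Fitting Y = k·ln t + ln C by least squares:
AᵀA = [[9.2219, 5.6630]; [5.6630, 4]], rhs = [7.5713, 4.3482]ᵀ  (here Σln t = 5.6630, Σ(ln t)² = 9.2219, Σln s = 4.3482, Σln t·ln s = 7.5713).
Solving (det = 4.8184): k = 1.17504, ln C = -0.57651, so C = exp(-0.57651) = 0.56185.

k = 1.175, C = 0.562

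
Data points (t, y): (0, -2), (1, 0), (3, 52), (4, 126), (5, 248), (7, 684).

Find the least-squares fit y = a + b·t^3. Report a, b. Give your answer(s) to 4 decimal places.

The normal equations are: 6·a + 560·b = 1108;  560·a + 138100·b = 275080.
(Σ1 = 6, Σt^3 = 560, Σt^3·t^3 = 138100, Σy = 1108, Σt^3·y = 275080.)
Determinant 6·138100 − 560² = 515000.
a = (1108·138100 − 560·275080)/515000 = -2; b = (6·275080 − 560·1108)/515000 = 2.

a = -2.0000, b = 2.0000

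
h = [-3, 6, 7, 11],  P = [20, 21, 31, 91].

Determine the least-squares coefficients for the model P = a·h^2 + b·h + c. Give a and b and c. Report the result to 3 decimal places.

a = 0.992, b = -2.868, c = 2.466

From the data, Σh^2·h^2 = 18419, Σh^2·h = 1863, Σh^2 = 215, Σh·h = 215, Σh = 21, Σ1 = 4.
For AᵀP: Σh^2·P = 13466, Σh·P = 1284, ΣP = 163.
Normal equations: [[18419, 1863, 215]; [1863, 215, 21]; [215, 21, 4]]·[a, b, c]ᵀ = [13466, 1284, 163]ᵀ.
Row-reducing yields a = 17838/17975, b = -51549/17975, c = 44321/17975.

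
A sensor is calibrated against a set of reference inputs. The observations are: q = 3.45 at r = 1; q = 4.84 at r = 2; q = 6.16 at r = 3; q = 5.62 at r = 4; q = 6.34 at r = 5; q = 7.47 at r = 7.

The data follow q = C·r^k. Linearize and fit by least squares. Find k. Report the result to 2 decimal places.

k = 0.37

Linearized form: ln q = k·ln r + ln C. From the 6 transformed points,
AᵀA = [[9.9861, 6.7334]; [6.7334, 6]], rhs = [12.3691, 10.2175]ᵀ  (here Σln r = 6.7334, Σ(ln r)² = 9.9861, Σln q = 10.2175, Σln r·ln q = 12.3691).
Δ = 9.9861·6 − (6.7334)² = 14.5777; k = (12.3691·6 − 6.7334·10.2175)/14.5777 = 0.37153, ln C = (9.9861·10.2175 − 6.7334·12.3691)/14.5777 = 1.28597.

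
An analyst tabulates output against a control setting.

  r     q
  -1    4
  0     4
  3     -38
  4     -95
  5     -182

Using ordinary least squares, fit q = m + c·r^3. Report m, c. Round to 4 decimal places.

m = 2.5244, c = -1.4866

Forming AᵀA = [[5, 215]; [215, 20451]] and Aᵀq = [-307, -29860]ᵀ gives AᵀA·[m, c]ᵀ = Aᵀq.
Eliminating c: 20451·(row 1) − 215·(row 2) gives 56030·m = 20451·(-307) − 215·(-29860) = 141443, so m = 141443/56030.
Then c = ((-29860) − 215·(141443/56030))/20451 = -16659/11206.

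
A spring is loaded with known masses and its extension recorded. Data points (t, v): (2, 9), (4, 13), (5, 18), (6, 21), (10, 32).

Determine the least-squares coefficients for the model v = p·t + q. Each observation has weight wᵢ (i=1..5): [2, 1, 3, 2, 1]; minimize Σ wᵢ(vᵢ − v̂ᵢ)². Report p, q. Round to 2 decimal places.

From the data, Σwᵢ·t·t = 271, Σwᵢ·t = 45, Σwᵢ·1 = 9.
Right-hand side: Σwᵢ·t·v = 930, Σwᵢ·v = 159.
Δ = 271·9 − 45² = 414.
p = (930·9 − 45·159)/414 = 135/46; q = (271·159 − 45·930)/414 = 413/138.

p = 2.93, q = 2.99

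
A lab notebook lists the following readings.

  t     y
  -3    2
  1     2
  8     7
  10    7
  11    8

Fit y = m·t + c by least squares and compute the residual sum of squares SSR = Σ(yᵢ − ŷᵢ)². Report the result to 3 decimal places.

AᵀA·[m, c]ᵀ = Aᵀy reads: 295·m + 27·c = 210;  27·m + 5·c = 26.
Determinant 295·5 − 27² = 746.
m = (210·5 − 27·26)/746 = 174/373; c = (295·26 − 27·210)/746 = 1000/373.
Residuals: 268/373, -428/373, 219/373, -129/373, 70/373; SSR = 870/373.

SSR = 2.332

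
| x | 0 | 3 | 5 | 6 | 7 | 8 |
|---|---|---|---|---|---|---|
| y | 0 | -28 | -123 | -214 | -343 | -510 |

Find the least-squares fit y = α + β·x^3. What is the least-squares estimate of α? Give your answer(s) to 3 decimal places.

α = 0.138

Entries of MᵀM: Σ1 = 6, Σx^3 = 1223, Σx^3·x^3 = 442803.
Right-hand side: Σy = -1218, Σx^3·y = -441124.
det = 6·442803 − 1223² = 1161089.
α = ((-1218)·442803 − 1223·(-441124))/1161089 = 160598/1161089; β = (6·(-441124) − 1223·(-1218))/1161089 = -1157130/1161089.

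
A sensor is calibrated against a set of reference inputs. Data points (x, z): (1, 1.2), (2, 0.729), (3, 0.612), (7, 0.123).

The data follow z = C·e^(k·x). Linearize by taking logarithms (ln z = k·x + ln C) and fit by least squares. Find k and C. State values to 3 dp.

k = -0.374, C = 1.706

Taking logs, ln z = k·x + ln C, so regress ln z on x.
Σx = 13.0000, Σ(x)² = 63.0000, Σln z = -2.7204, Σx·ln z = -16.5919.
Equations: 63.0000·k + 13.0000·ln C = -16.5919;  13.0000·k + 4·ln C = -2.7204.
Δ = 63.0000·4 − (13.0000)² = 83.0000; k = (-16.5919·4 − 13.0000·-2.7204)/83.0000 = -0.37353, ln C = (63.0000·-2.7204 − 13.0000·-16.5919)/83.0000 = 0.53389, so C = exp(0.53389) = 1.70555.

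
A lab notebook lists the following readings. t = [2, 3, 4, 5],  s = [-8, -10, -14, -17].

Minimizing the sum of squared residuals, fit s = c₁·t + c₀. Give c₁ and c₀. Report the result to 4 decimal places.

Entries of AᵀA: Σt·t = 54, Σt = 14, Σ1 = 4.
For Aᵀs: Σt·s = -187, Σs = -49.
Determinant 54·4 − 14² = 20.
c₁ = ((-187)·4 − 14·(-49))/20 = -31/10; c₀ = (54·(-49) − 14·(-187))/20 = -7/5.

c₁ = -3.1000, c₀ = -1.4000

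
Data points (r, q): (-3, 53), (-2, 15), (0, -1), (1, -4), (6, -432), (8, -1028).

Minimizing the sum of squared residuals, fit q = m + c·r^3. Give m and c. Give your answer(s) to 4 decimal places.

m = -1.0087, c = -2.0042

The normal equations are: 6·m + 694·c = -1397;  694·m + 309594·c = -621203.
(Σ1 = 6, Σr^3 = 694, Σr^3·r^3 = 309594, Σq = -1397, Σr^3·q = -621203.)
Δ = 6·309594 − 694² = 1375928.
m = ((-1397)·309594 − 694·(-621203))/1375928 = -173492/171991; c = (6·(-621203) − 694·(-1397))/1375928 = -689425/343982.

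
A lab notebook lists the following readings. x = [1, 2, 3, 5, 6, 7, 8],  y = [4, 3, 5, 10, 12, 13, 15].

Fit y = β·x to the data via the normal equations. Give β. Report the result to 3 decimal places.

β = 1.904

Setting ∂/∂β … = 0 gives: 188·β = 358.
(Σx·x = 188, Σx·y = 358.)
β = 358/188 = 1.90426.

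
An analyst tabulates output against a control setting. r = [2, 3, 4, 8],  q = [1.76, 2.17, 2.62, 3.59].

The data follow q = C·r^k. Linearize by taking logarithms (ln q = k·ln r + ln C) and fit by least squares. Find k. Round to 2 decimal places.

Taking logs, ln q = k·ln r + ln C, so regress ln q on ln r.
XᵀX = [[7.9333, 5.2575]; [5.2575, 4]], rhs = [5.2361, 3.5814]ᵀ  (here Σln r = 5.2575, Σ(ln r)² = 7.9333, Σln q = 3.5814, Σln r·ln q = 5.2361).
Slope k = (n·Σln r·ln q − Σln r·Σln q)/(n·Σ(ln r)² − (Σln r)²) = (4·5.2361 − 5.2575·3.5814)/4.0919 = 0.51692; ln C = (Σln q − k·Σln r)/n = 0.21591.

k = 0.52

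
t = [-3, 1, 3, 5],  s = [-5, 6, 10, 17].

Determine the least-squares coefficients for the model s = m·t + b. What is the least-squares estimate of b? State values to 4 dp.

b = 2.9714

Normal-equation sums: Σt·t = 44, Σt = 6, Σ1 = 4.
And Σt·s = 136, Σs = 28.
Determinant 44·4 − 6² = 140.
m = (136·4 − 6·28)/140 = 94/35; b = (44·28 − 6·136)/140 = 104/35.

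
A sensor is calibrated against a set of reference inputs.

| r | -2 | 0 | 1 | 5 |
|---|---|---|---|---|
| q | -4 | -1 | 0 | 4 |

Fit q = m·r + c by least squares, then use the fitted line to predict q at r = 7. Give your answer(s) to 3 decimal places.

q̂ = 6.442

Compute the Gram sums: Σr·r = 30, Σr = 4, Σ1 = 4.
And Σr·q = 28, Σq = -1.
Normal equations: [[30, 4]; [4, 4]]·[m, c]ᵀ = [28, -1]ᵀ.
det = 30·4 − 4² = 104.
m = (28·4 − 4·(-1))/104 = 29/26; c = (30·(-1) − 4·28)/104 = -71/52.
At r = 7: q̂ = (29/26)·(7) + (-71/52)·(1) = 335/52.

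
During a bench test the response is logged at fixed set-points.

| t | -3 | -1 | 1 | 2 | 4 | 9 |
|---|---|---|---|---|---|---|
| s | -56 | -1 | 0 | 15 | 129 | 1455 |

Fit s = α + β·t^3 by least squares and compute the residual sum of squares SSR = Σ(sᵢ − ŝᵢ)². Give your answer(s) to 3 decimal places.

SSR = 10.092

The normal equations are: 6·α + 774·β = 1542;  774·α + 536332·β = 1070584.
(Σ1 = 6, Σt^3 = 774, Σt^3·t^3 = 536332, Σs = 1542, Σt^3·s = 1070584.)
det = 6·536332 − 774² = 2618916.
α = (1542·536332 − 774·1070584)/2618916 = -134006/218243; β = (6·1070584 − 774·1542)/2618916 = 435833/218243.
Residuals: -320111/218243, 351596/218243, -301827/218243, -79013/218243, 394041/218243, -44686/218243; SSR = 2202584/218243.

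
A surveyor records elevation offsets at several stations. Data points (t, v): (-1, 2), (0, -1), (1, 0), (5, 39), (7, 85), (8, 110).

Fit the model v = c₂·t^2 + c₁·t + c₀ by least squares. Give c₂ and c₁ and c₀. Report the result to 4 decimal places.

Forming AᵀA = [[7124, 980, 140]; [980, 140, 20]; [140, 20, 6]] and Aᵀv = [12182, 1668, 235]ᵀ gives AᵀA·[c₂, c₁, c₀]ᵀ = Aᵀv.
Inverting the 3×3 Gram matrix, [c₂, c₁, c₀]ᵀ = [23/12, -893/660, -23/22]ᵀ.

c₂ = 1.9167, c₁ = -1.3530, c₀ = -1.0455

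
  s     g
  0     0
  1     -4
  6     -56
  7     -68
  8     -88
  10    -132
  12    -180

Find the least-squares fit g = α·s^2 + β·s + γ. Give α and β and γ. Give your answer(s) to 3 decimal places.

α = -1.000, β = -3.044, γ = 0.002

Entries of MᵀM: Σs^2·s^2 = 38530, Σs^2·s = 3800, Σs^2 = 394, Σs·s = 394, Σs = 44, Σ1 = 7.
For Mᵀg: Σs^2·g = -50104, Σs·g = -5000, Σg = -528.
MᵀM·[α, β, γ]ᵀ = Mᵀg becomes [[38530, 3800, 394]; [3800, 394, 44]; [394, 44, 7]]·[α, β, γ]ᵀ = [-50104, -5000, -528]ᵀ.
Row-reducing yields α = -98540/98523, β = -299932/98523, γ = 232/98523.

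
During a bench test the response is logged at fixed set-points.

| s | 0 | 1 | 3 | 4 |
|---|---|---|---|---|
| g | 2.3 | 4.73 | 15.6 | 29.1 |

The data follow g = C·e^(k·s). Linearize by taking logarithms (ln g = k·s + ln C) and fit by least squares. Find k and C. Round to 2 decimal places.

Linearized form: ln g = k·s + ln C. From the 4 transformed points,
AᵀA = [[26.0000, 8.0000]; [8.0000, 4]], rhs = [23.2787, 8.5048]ᵀ  (here Σs = 8.0000, Σ(s)² = 26.0000, Σln g = 8.5048, Σs·ln g = 23.2787).
Solving (det = 40.0000): k = 0.62690, ln C = 0.87241, so C = exp(0.87241) = 2.39267.

k = 0.63, C = 2.39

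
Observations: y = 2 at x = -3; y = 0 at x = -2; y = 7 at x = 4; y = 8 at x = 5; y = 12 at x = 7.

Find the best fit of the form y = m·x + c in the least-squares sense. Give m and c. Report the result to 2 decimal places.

m = 1.04, c = 3.51

With design matrix M, MᵀM = [[103, 11]; [11, 5]] and Mᵀy = [146, 29]ᵀ.
det = 103·5 − 11² = 394.
m = (146·5 − 11·29)/394 = 411/394; c = (103·29 − 11·146)/394 = 1381/394.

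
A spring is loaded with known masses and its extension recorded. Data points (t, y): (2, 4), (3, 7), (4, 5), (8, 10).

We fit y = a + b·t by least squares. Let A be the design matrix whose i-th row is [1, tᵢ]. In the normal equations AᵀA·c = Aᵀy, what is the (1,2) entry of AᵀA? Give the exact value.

Row 1 ↔ basis 1, column 2 ↔ basis t, so (AᵀA)_{1,2} = Σᵢ t = (1)·(2) + (1)·(3) + (1)·(4) + (1)·(8) = 17.

17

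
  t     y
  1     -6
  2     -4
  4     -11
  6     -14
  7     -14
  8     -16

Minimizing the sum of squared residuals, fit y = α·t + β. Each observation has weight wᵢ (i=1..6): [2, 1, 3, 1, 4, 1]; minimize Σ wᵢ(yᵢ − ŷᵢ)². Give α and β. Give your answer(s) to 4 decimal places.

α = -1.4856, β = -4.0694

With design matrix X, XᵀWX = [[350, 58]; [58, 12]] and XᵀWy = [-756, -135]ᵀ.
det = 350·12 − 58² = 836.
α = ((-756)·12 − 58·(-135))/836 = -621/418; β = (350·(-135) − 58·(-756))/836 = -1701/418.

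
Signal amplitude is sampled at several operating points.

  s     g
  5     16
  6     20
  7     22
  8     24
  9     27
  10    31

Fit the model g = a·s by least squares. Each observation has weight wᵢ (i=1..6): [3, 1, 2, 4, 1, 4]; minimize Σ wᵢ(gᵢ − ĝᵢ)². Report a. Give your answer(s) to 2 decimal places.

XᵀWX·[a]ᵀ = XᵀWg reads: 946·a = 2919.
Hence a = 2919 / 946 ≈ 3.08562.

a = 3.09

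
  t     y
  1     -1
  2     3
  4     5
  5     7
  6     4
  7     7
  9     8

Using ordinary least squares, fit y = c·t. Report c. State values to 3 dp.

Normal-equation sums: Σt·t = 212.
For Xᵀy: Σt·y = 205.
So XᵀX·[c]ᵀ = Xᵀy: [[212]]·[c]ᵀ = [205]ᵀ.
c = 205/212 = 0.966981.

c = 0.967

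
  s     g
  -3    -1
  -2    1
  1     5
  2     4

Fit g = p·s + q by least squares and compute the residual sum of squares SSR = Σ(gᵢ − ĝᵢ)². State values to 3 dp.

Normal-equation sums: Σs·s = 18, Σs = -2, Σ1 = 4.
For Mᵀg: Σs·g = 14, Σg = 9.
MᵀM·[p, q]ᵀ = Mᵀg becomes [[18, -2]; [-2, 4]]·[p, q]ᵀ = [14, 9]ᵀ.
Eliminating q: 4·(row 1) − (-2)·(row 2) gives 68·p = 4·14 − (-2)·9 = 74, so p = 37/34.
Then q = (9 − (-2)·(37/34))/4 = 95/34.
Residuals: -9/17, 13/34, 19/17, -33/34; SSR = 89/34.

SSR = 2.618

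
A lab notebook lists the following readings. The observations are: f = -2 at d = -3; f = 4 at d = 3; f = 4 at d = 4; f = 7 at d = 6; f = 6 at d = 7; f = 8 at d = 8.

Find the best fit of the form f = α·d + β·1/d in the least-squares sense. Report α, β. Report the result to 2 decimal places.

α = 0.98, β = 0.37

Forming AᵀA = [[183, 6]; [6, 1093/3136]] and Aᵀf = [182, 253/42]ᵀ gives AᵀA·[α, β]ᵀ = Aᵀf.
Δ = 183·(1093/3136) − 6² = 87123/3136.
α = (182·(1093/3136) − 6·(253/42))/(87123/3136) = 85582/87123; β = (183·(253/42) − 6·182)/(87123/3136) = 32480/87123.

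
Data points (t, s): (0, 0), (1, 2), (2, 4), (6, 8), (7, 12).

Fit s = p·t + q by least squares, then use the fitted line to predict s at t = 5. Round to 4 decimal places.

ŝ = 7.9278

Normal-equation sums: Σt·t = 90, Σt = 16, Σ1 = 5.
Right-hand side: Σt·s = 142, Σs = 26.
Normal equations: [[90, 16]; [16, 5]]·[p, q]ᵀ = [142, 26]ᵀ.
det = 90·5 − 16² = 194.
p = (142·5 − 16·26)/194 = 147/97; q = (90·26 − 16·142)/194 = 34/97.
At t = 5: ŝ = (147/97)·(5) + (34/97)·(1) = 769/97.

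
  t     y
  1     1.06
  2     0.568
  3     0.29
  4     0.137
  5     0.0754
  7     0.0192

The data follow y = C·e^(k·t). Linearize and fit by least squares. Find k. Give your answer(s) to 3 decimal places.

Taking logs, ln y = k·t + ln C, so regress ln y on t.
Σt = 22.0000, Σ(t)² = 104.0000, Σln y = -10.2708, Σt·ln y = -53.3324.
Equations: 104.0000·k + 22.0000·ln C = -53.3324;  22.0000·k + 6·ln C = -10.2708.
Solving (det = 140.0000): k = -0.67169, ln C = 0.75106.

k = -0.672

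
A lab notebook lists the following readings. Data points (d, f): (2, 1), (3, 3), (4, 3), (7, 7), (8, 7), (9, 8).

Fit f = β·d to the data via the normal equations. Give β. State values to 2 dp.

β = 0.90

Compute the Gram sums: Σd·d = 223.
Right-hand side: Σd·f = 200.
AᵀA·[β]ᵀ = Aᵀf becomes [[223]]·[β]ᵀ = [200]ᵀ.
Hence β = 200 / 223 ≈ 0.896861.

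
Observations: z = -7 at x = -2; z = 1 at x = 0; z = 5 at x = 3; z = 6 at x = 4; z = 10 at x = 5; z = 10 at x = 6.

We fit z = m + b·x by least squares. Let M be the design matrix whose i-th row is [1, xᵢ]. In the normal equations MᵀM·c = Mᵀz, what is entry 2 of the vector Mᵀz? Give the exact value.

Entry 2 ↔ basis x, so (Mᵀz)_{2} = Σᵢ (x)·zᵢ = (-2)·(-7) + (0)·(1) + (3)·(5) + (4)·(6) + (5)·(10) + (6)·(10) = 163.

163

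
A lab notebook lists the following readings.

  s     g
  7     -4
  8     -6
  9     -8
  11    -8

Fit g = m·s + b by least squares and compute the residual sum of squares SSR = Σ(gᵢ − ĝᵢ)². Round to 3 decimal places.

With design matrix M, MᵀM = [[315, 35]; [35, 4]] and Mᵀg = [-236, -26]ᵀ.
Δ = 315·4 − 35² = 35.
m = ((-236)·4 − 35·(-26))/35 = -34/35; b = (315·(-26) − 35·(-236))/35 = 2.
Residuals: 4/5, -8/35, -44/35, 24/35; SSR = 96/35.

SSR = 2.743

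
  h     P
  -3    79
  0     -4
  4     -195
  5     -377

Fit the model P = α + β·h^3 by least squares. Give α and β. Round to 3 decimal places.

α = -2.918, β = -2.996

Normal-equation sums: Σ1 = 4, Σh^3 = 162, Σh^3·h^3 = 20450.
Moment sums: ΣP = -497, Σh^3·P = -61738.
So XᵀX·[α, β]ᵀ = XᵀP: [[4, 162]; [162, 20450]]·[α, β]ᵀ = [-497, -61738]ᵀ.
Δ = 4·20450 − 162² = 55556.
α = ((-497)·20450 − 162·(-61738))/55556 = -81047/27778; β = (4·(-61738) − 162·(-497))/55556 = -83219/27778.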